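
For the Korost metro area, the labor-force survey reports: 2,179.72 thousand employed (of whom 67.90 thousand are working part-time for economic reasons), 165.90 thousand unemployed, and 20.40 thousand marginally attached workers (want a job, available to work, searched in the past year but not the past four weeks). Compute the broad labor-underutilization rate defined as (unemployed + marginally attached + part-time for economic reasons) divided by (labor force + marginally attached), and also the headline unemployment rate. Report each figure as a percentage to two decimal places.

Broad underutilization rate ≈ 10.74%; headline unemployment rate ≈ 7.07%.

Labor force = 2,179.72 + 165.90 = 2,345.62 thousand.
Numerator = 165.90 + 20.40 + 67.90 = 254.20 thousand.
Denominator = 2,345.62 + 20.40 = 2,366.02 thousand.
Broad rate = 254.20 / 2,366.02 = 10.74%.
Headline unemployment rate = 165.90 / 2,345.62 = 7.07%.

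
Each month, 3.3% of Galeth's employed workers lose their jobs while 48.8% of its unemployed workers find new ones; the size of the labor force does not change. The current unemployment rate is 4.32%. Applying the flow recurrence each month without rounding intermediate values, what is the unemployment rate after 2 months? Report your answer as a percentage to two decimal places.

With a fixed labor force, u_{t+1} = u_t + s·(1−u_t) − f·u_t = u_t·(1−s−f) + s.
Here 1−s−f = 0.479 and s = 0.033.
u_1 = 0.043200 × 0.479 + 0.033 = 0.053693.
u_2 = 0.053693 × 0.479 + 0.033 = 0.058719.

Unemployment rate after two months ≈ 5.87%.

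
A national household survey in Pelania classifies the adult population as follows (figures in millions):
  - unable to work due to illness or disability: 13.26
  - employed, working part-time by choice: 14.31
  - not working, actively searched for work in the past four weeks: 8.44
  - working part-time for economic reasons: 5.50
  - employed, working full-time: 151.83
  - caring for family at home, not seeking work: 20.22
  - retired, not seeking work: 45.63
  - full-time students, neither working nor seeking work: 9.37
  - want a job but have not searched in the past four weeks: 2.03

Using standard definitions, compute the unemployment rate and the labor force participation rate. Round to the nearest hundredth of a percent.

Unemployment rate ≈ 4.69%; labor force participation rate ≈ 66.55%.

Employed = 14.31 + 5.50 + 151.83 = 171.64 million (anyone who worked, including part-time for economic reasons, counts as employed).
Unemployed = 8.44 million.
Labor force = 171.64 + 8.44 = 180.08 million.
Not in labor force = 13.26 + 20.22 + 45.63 + 9.37 + 2.03 = 90.51 million (those not working and not actively searching are outside the labor force — including those who want a job but have given up searching).
Civilian working-age population = 180.08 + 90.51 = 270.59 million.
Unemployment rate = 8.44 / 180.08 = 4.69%.
Labor force participation rate = 180.08 / 270.59 = 66.55%.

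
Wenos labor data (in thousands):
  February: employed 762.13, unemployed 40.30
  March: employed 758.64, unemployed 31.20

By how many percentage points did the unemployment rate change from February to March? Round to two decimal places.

February: labor force = 762.13 + 40.30 = 802.43; u = 40.30/802.43 = 5.02%.
March: labor force = 758.64 + 31.20 = 789.84; u = 31.20/789.84 = 3.95%.
Change = 3.95% − 5.02% = −1.07 pp.

The unemployment rate changed by −1.07 percentage points.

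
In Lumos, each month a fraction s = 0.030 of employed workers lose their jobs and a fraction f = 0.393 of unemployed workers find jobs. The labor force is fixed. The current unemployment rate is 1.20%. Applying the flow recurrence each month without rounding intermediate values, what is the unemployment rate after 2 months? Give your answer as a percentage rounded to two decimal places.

Unemployment rate after two months ≈ 5.13%.

With a fixed labor force, u_{t+1} = u_t + s·(1−u_t) − f·u_t = u_t·(1−s−f) + s.
Here 1−s−f = 0.577 and s = 0.030.
u_1 = 0.012000 × 0.577 + 0.030 = 0.036924.
u_2 = 0.036924 × 0.577 + 0.030 = 0.051305.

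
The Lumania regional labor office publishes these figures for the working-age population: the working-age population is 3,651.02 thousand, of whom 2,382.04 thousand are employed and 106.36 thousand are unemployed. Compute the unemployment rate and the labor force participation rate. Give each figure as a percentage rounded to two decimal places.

Unemployment rate ≈ 4.27%; labor force participation rate ≈ 68.16%.

Labor force = employed + unemployed = 2,382.04 + 106.36 = 2,488.40 thousand.
Unemployment rate = 106.36 / 2,488.40 = 4.27%.
Labor force participation rate = 2,488.40 / 3,651.02 = 68.16%.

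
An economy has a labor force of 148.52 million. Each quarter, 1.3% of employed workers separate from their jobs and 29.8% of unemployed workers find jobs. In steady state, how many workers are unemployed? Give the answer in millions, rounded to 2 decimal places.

Steady-state unemployment rate u* = s/(s+f) = 1.3/(1.3+29.8) = 0.041801.
Unemployed = u* × labor force = 0.041801 × 148.52 ≈ 6.21 million.

About 6.21 million are unemployed in steady state.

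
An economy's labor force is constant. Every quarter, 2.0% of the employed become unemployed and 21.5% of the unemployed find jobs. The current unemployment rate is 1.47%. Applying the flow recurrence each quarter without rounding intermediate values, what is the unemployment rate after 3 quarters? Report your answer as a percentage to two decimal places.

With a fixed labor force, u_{t+1} = u_t + s·(1−u_t) − f·u_t = u_t·(1−s−f) + s.
Here 1−s−f = 0.765 and s = 0.020.
u_1 = 0.014700 × 0.765 + 0.020 = 0.031246.
u_2 = 0.031246 × 0.765 + 0.020 = 0.043903.
u_3 = 0.043903 × 0.765 + 0.020 = 0.053586.

Unemployment rate after three quarters ≈ 5.36%.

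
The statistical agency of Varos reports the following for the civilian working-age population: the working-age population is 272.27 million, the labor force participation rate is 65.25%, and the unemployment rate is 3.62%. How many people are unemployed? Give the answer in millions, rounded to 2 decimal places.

Labor force = 0.6525 × 272.27 = 177.66 million.
Unemployed = 0.0362 × 177.66 ≈ 6.43 million.

About 6.43 million are unemployed.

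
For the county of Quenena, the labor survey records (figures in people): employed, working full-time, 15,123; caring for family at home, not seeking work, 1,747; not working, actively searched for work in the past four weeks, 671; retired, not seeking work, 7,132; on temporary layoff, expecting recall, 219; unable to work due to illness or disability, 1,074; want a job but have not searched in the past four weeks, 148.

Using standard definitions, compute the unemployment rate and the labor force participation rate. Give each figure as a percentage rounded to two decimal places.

Unemployment rate ≈ 5.56%; labor force participation rate ≈ 61.32%.

Employed = 15,123.
Unemployed = 671 + 219 = 890 (jobless and actively searching, or on temporary layoff).
Labor force = 15,123 + 890 = 16,013.
Not in labor force = 1,747 + 7,132 + 1,074 + 148 = 10,101 (those not working and not actively searching are outside the labor force — including those who want a job but have given up searching).
Civilian working-age population = 16,013 + 10,101 = 26,114.
Unemployment rate = 890 / 16,013 = 5.56%.
Labor force participation rate = 16,013 / 26,114 = 61.32%.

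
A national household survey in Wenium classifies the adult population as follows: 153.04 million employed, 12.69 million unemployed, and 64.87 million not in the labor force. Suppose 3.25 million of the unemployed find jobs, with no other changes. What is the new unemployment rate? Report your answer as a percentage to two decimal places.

Initially, labor force = 153.04 + 12.69 = 165.73 million, so u = 12.69/165.73 = 7.66%.
After the change, unemployed falls and employed rises by 3.25; labor force unchanged → E = 156.29, U = 9.44, labor force = 165.73 million.
New unemployment rate = 9.44 / 165.73 = 5.70%.

New unemployment rate ≈ 5.70%.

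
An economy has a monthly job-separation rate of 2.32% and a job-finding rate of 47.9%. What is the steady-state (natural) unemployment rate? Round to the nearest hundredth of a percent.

Steady-state unemployment rate ≈ 4.62%.

At steady state the flows balance: s·E = f·U, so U/(E+U) = s/(s+f).
u* = 2.32 / (2.32 + 47.9) = 2.32 / 50.22 = 4.62%.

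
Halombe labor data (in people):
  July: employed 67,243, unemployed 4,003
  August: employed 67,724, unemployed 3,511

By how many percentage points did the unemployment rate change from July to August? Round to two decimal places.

July: labor force = 67,243 + 4,003 = 71,246; u = 4,003/71,246 = 5.62%.
August: labor force = 67,724 + 3,511 = 71,235; u = 3,511/71,235 = 4.93%.
Change = 4.93% − 5.62% = −0.69 pp.

The unemployment rate changed by −0.69 percentage points.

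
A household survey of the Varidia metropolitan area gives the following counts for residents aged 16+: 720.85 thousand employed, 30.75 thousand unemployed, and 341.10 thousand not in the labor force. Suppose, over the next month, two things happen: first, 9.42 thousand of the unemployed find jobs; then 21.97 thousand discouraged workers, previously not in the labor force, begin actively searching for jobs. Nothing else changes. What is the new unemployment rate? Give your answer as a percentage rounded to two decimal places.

Initially, labor force = 720.85 + 30.75 = 751.60 thousand, so u = 30.75/751.60 = 4.09%.
After the first change, unemployed falls and employed rises by 9.42; labor force unchanged → E = 730.27, U = 21.33, labor force = 751.60 thousand.
After the second change, unemployed and labor force both rise by 21.97 → E = 730.27, U = 43.30, labor force = 773.57 thousand.
New unemployment rate = 43.30 / 773.57 = 5.60%.

New unemployment rate ≈ 5.60%.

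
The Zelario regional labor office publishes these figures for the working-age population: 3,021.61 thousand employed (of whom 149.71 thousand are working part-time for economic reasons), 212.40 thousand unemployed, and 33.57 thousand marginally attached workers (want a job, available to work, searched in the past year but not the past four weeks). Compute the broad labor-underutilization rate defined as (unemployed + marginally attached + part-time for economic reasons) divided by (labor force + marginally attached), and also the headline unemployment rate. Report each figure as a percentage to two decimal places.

Broad underutilization rate ≈ 12.11%; headline unemployment rate ≈ 6.57%.

Labor force = 3,021.61 + 212.40 = 3,234.01 thousand.
Numerator = 212.40 + 33.57 + 149.71 = 395.68 thousand.
Denominator = 3,234.01 + 33.57 = 3,267.58 thousand.
Broad rate = 395.68 / 3,267.58 = 12.11%.
Headline unemployment rate = 212.40 / 3,234.01 = 6.57%.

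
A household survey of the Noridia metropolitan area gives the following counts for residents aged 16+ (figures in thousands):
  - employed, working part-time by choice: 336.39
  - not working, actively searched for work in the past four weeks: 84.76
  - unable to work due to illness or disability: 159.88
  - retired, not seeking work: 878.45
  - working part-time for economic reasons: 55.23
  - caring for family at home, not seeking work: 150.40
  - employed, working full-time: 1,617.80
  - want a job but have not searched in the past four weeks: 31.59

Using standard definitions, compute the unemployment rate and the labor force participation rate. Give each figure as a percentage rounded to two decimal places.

Unemployment rate ≈ 4.05%; labor force participation rate ≈ 63.18%.

Employed = 336.39 + 55.23 + 1,617.80 = 2,009.42 thousand (anyone who worked, including part-time for economic reasons, counts as employed).
Unemployed = 84.76 thousand.
Labor force = 2,009.42 + 84.76 = 2,094.18 thousand.
Not in labor force = 159.88 + 878.45 + 150.40 + 31.59 = 1,220.32 thousand (those not working and not actively searching are outside the labor force — including those who want a job but have given up searching).
Civilian working-age population = 2,094.18 + 1,220.32 = 3,314.50 thousand.
Unemployment rate = 84.76 / 2,094.18 = 4.05%.
Labor force participation rate = 2,094.18 / 3,314.50 = 63.18%.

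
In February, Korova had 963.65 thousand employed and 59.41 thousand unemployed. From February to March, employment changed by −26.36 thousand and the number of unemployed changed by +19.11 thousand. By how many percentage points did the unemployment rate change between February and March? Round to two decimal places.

February: labor force = 963.65 + 59.41 = 1,023.06; u = 59.41/1,023.06 = 5.81%.
March: labor force = 937.29 + 78.52 = 1,015.81; u = 78.52/1,015.81 = 7.73%.
Change = 7.73% − 5.81% = +1.92 pp.

The unemployment rate changed by +1.92 percentage points.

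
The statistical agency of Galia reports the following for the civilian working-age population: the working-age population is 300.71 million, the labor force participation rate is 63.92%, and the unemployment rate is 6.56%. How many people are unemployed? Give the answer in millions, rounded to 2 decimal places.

Labor force = 0.6392 × 300.71 = 192.21 million.
Unemployed = 0.0656 × 192.21 ≈ 12.61 million.

About 12.61 million are unemployed.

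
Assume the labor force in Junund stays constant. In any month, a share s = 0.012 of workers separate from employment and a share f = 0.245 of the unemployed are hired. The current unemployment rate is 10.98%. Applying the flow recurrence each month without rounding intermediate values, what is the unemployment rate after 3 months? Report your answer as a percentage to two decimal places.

Unemployment rate after three months ≈ 7.26%.

With a fixed labor force, u_{t+1} = u_t + s·(1−u_t) − f·u_t = u_t·(1−s−f) + s.
Here 1−s−f = 0.743 and s = 0.012.
u_1 = 0.109800 × 0.743 + 0.012 = 0.093581.
u_2 = 0.093581 × 0.743 + 0.012 = 0.081531.
u_3 = 0.081531 × 0.743 + 0.012 = 0.072578.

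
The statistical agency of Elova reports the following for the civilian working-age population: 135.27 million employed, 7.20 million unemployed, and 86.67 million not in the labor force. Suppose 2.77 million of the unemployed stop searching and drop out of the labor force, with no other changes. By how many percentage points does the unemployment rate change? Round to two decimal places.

The unemployment rate changes by −1.88 percentage points.

Initially, labor force = 135.27 + 7.20 = 142.47 million, so u = 7.20/142.47 = 5.05%.
After the change, unemployed and labor force both fall by 2.77 → E = 135.27, U = 4.43, labor force = 139.70 million.
New unemployment rate = 4.43 / 139.70 = 3.17%.
Change = 3.17% − 5.05% = −1.88 percentage points.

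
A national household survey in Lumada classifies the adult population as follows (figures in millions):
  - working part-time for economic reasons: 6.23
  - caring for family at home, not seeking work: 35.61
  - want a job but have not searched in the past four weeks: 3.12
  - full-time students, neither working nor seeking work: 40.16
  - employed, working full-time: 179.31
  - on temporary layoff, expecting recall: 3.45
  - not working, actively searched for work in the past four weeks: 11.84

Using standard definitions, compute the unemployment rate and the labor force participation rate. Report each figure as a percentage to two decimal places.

Employed = 6.23 + 179.31 = 185.54 million (anyone who worked, including part-time for economic reasons, counts as employed).
Unemployed = 3.45 + 11.84 = 15.29 million (jobless and actively searching, or on temporary layoff).
Labor force = 185.54 + 15.29 = 200.83 million.
Not in labor force = 35.61 + 3.12 + 40.16 = 78.89 million (those not working and not actively searching are outside the labor force — including those who want a job but have given up searching).
Civilian working-age population = 200.83 + 78.89 = 279.72 million.
Unemployment rate = 15.29 / 200.83 = 7.61%.
Labor force participation rate = 200.83 / 279.72 = 71.80%.

Unemployment rate ≈ 7.61%; labor force participation rate ≈ 71.80%.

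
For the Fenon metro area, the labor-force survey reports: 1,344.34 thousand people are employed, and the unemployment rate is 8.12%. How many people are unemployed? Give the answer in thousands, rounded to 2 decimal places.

Let U be the number unemployed. The labor force is E + U, and U/(E+U) = 0.0812.
So U = 0.0812 × 1,344.34 / (1 − 0.0812) = 109.1604 / 0.9188 ≈ 118.81 thousand.

About 118.81 thousand are unemployed.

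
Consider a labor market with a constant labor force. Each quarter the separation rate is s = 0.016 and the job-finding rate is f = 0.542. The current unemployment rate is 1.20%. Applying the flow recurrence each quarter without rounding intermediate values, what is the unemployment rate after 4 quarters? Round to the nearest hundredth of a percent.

Unemployment rate after four quarters ≈ 2.80%.

With a fixed labor force, u_{t+1} = u_t + s·(1−u_t) − f·u_t = u_t·(1−s−f) + s.
Here 1−s−f = 0.442 and s = 0.016.
u_1 = 0.012000 × 0.442 + 0.016 = 0.021304.
u_2 = 0.021304 × 0.442 + 0.016 = 0.025416.
u_3 = 0.025416 × 0.442 + 0.016 = 0.027234.
u_4 = 0.027234 × 0.442 + 0.016 = 0.028037.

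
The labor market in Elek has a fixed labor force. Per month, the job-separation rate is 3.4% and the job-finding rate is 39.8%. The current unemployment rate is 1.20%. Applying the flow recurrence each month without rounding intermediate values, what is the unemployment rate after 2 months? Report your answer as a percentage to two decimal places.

Unemployment rate after two months ≈ 5.72%.

With a fixed labor force, u_{t+1} = u_t + s·(1−u_t) − f·u_t = u_t·(1−s−f) + s.
Here 1−s−f = 0.568 and s = 0.034.
u_1 = 0.012000 × 0.568 + 0.034 = 0.040816.
u_2 = 0.040816 × 0.568 + 0.034 = 0.057183.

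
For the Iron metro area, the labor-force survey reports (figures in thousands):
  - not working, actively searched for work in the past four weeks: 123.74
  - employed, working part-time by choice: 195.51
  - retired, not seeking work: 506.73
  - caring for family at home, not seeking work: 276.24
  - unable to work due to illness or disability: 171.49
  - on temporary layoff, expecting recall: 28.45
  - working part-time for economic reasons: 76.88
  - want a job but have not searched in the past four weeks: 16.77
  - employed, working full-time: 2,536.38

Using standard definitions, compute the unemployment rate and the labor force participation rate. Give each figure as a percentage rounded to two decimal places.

Employed = 195.51 + 76.88 + 2,536.38 = 2,808.77 thousand (anyone who worked, including part-time for economic reasons, counts as employed).
Unemployed = 123.74 + 28.45 = 152.19 thousand (jobless and actively searching, or on temporary layoff).
Labor force = 2,808.77 + 152.19 = 2,960.96 thousand.
Not in labor force = 506.73 + 276.24 + 171.49 + 16.77 = 971.23 thousand (those not working and not actively searching are outside the labor force — including those who want a job but have given up searching).
Civilian working-age population = 2,960.96 + 971.23 = 3,932.19 thousand.
Unemployment rate = 152.19 / 2,960.96 = 5.14%.
Labor force participation rate = 2,960.96 / 3,932.19 = 75.30%.

Unemployment rate ≈ 5.14%; labor force participation rate ≈ 75.30%.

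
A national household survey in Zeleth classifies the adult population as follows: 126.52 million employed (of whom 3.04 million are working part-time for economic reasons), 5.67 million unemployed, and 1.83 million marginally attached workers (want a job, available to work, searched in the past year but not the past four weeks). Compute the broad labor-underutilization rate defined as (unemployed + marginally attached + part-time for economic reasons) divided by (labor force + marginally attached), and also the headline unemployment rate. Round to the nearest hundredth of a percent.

Broad underutilization rate ≈ 7.86%; headline unemployment rate ≈ 4.29%.

Labor force = 126.52 + 5.67 = 132.19 million.
Numerator = 5.67 + 1.83 + 3.04 = 10.54 million.
Denominator = 132.19 + 1.83 = 134.02 million.
Broad rate = 10.54 / 134.02 = 7.86%.
Headline unemployment rate = 5.67 / 132.19 = 4.29%.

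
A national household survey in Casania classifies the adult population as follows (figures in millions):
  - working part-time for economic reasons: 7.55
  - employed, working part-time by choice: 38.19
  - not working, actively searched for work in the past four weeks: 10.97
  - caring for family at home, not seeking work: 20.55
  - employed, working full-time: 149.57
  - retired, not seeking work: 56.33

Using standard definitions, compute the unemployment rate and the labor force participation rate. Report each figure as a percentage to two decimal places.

Unemployment rate ≈ 5.32%; labor force participation rate ≈ 72.85%.

Employed = 7.55 + 38.19 + 149.57 = 195.31 million (anyone who worked, including part-time for economic reasons, counts as employed).
Unemployed = 10.97 million.
Labor force = 195.31 + 10.97 = 206.28 million.
Not in labor force = 20.55 + 56.33 = 76.88 million (those not working and not actively searching are outside the labor force).
Civilian working-age population = 206.28 + 76.88 = 283.16 million.
Unemployment rate = 10.97 / 206.28 = 5.32%.
Labor force participation rate = 206.28 / 283.16 = 72.85%.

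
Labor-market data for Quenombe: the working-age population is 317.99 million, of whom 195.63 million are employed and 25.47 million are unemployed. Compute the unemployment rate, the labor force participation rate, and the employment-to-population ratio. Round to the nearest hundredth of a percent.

Labor force = employed + unemployed = 195.63 + 25.47 = 221.10 million.
Unemployment rate = 25.47 / 221.10 = 11.52%.
Labor force participation rate = 221.10 / 317.99 = 69.53%.
Employment-population ratio = 195.63 / 317.99 = 61.52%.

Unemployment rate ≈ 11.52%; labor force participation rate ≈ 69.53%; employment-population ratio ≈ 61.52%.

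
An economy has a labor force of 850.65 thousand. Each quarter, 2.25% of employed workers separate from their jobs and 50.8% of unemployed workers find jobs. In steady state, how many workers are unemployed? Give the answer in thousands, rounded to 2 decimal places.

Steady-state unemployment rate u* = s/(s+f) = 2.25/(2.25+50.8) = 0.042413.
Unemployed = u* × labor force = 0.042413 × 850.65 ≈ 36.08 thousand.

About 36.08 thousand are unemployed in steady state.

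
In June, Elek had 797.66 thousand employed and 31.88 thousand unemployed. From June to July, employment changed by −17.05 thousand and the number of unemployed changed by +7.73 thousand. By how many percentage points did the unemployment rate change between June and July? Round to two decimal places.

June: labor force = 797.66 + 31.88 = 829.54; u = 31.88/829.54 = 3.84%.
July: labor force = 780.61 + 39.61 = 820.22; u = 39.61/820.22 = 4.83%.
Change = 4.83% − 3.84% = +0.99 pp.

The unemployment rate changed by +0.99 percentage points.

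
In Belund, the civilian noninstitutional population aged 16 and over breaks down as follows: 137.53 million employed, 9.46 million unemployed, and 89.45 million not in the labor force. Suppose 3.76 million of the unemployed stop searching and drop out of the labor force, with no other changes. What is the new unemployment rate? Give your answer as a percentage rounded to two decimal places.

Initially, labor force = 137.53 + 9.46 = 146.99 million, so u = 9.46/146.99 = 6.44%.
After the change, unemployed and labor force both fall by 3.76 → E = 137.53, U = 5.70, labor force = 143.23 million.
New unemployment rate = 5.70 / 143.23 = 3.98%.

New unemployment rate ≈ 3.98%.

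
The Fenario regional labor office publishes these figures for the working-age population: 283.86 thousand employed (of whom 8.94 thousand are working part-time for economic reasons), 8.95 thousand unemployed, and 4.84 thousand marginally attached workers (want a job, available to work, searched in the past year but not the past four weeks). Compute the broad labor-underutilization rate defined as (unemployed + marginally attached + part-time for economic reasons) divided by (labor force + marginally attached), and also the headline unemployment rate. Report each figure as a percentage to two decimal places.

Labor force = 283.86 + 8.95 = 292.81 thousand.
Numerator = 8.95 + 4.84 + 8.94 = 22.73 thousand.
Denominator = 292.81 + 4.84 = 297.65 thousand.
Broad rate = 22.73 / 297.65 = 7.64%.
Headline unemployment rate = 8.95 / 292.81 = 3.06%.

Broad underutilization rate ≈ 7.64%; headline unemployment rate ≈ 3.06%.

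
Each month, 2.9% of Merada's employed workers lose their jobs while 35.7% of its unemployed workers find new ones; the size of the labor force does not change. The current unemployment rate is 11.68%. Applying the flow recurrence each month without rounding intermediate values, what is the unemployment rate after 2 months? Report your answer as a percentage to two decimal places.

With a fixed labor force, u_{t+1} = u_t + s·(1−u_t) − f·u_t = u_t·(1−s−f) + s.
Here 1−s−f = 0.614 and s = 0.029.
u_1 = 0.116800 × 0.614 + 0.029 = 0.100715.
u_2 = 0.100715 × 0.614 + 0.029 = 0.090839.

Unemployment rate after two months ≈ 9.08%.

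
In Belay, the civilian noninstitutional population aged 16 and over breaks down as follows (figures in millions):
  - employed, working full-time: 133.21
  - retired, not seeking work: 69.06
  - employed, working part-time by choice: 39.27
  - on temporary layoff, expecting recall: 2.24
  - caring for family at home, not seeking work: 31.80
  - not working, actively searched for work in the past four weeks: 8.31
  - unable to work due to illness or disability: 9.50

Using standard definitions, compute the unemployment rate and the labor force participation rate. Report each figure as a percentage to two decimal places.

Unemployment rate ≈ 5.76%; labor force participation rate ≈ 62.38%.

Employed = 133.21 + 39.27 = 172.48 million.
Unemployed = 2.24 + 8.31 = 10.55 million (jobless and actively searching, or on temporary layoff).
Labor force = 172.48 + 10.55 = 183.03 million.
Not in labor force = 69.06 + 31.80 + 9.50 = 110.36 million (those not working and not actively searching are outside the labor force).
Civilian working-age population = 183.03 + 110.36 = 293.39 million.
Unemployment rate = 10.55 / 183.03 = 5.76%.
Labor force participation rate = 183.03 / 293.39 = 62.38%.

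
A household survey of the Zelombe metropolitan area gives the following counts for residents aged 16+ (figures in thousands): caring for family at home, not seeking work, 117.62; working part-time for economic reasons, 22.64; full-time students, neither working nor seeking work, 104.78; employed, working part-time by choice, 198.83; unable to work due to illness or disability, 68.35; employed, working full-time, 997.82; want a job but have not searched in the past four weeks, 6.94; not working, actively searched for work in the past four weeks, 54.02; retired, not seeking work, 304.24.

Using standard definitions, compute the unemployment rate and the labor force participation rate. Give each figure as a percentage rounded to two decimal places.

Unemployment rate ≈ 4.24%; labor force participation rate ≈ 67.90%.

Employed = 22.64 + 198.83 + 997.82 = 1,219.29 thousand (anyone who worked, including part-time for economic reasons, counts as employed).
Unemployed = 54.02 thousand.
Labor force = 1,219.29 + 54.02 = 1,273.31 thousand.
Not in labor force = 117.62 + 104.78 + 68.35 + 6.94 + 304.24 = 601.93 thousand (those not working and not actively searching are outside the labor force — including those who want a job but have given up searching).
Civilian working-age population = 1,273.31 + 601.93 = 1,875.24 thousand.
Unemployment rate = 54.02 / 1,273.31 = 4.24%.
Labor force participation rate = 1,273.31 / 1,875.24 = 67.90%.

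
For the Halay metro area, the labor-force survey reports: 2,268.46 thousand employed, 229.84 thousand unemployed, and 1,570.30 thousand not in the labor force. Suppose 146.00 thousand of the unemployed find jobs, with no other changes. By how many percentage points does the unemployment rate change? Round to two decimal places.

The unemployment rate changes by −5.84 percentage points.

Initially, labor force = 2,268.46 + 229.84 = 2,498.30 thousand, so u = 229.84/2,498.30 = 9.20%.
After the change, unemployed falls and employed rises by 146.00; labor force unchanged → E = 2,414.46, U = 83.84, labor force = 2,498.30 thousand.
New unemployment rate = 83.84 / 2,498.30 = 3.36%.
Change = 3.36% − 9.20% = −5.84 percentage points.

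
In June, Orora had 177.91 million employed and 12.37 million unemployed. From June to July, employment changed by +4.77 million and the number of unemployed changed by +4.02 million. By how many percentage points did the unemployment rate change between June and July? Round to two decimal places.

The unemployment rate changed by +1.73 percentage points.

June: labor force = 177.91 + 12.37 = 190.28; u = 12.37/190.28 = 6.50%.
July: labor force = 182.68 + 16.39 = 199.07; u = 16.39/199.07 = 8.23%.
Change = 8.23% − 6.50% = +1.73 pp.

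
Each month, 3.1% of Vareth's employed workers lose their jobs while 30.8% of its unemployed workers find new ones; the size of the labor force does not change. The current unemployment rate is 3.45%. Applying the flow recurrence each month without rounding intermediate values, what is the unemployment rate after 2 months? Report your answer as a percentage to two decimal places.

With a fixed labor force, u_{t+1} = u_t + s·(1−u_t) − f·u_t = u_t·(1−s−f) + s.
Here 1−s−f = 0.661 and s = 0.031.
u_1 = 0.034500 × 0.661 + 0.031 = 0.053805.
u_2 = 0.053805 × 0.661 + 0.031 = 0.066565.

Unemployment rate after two months ≈ 6.66%.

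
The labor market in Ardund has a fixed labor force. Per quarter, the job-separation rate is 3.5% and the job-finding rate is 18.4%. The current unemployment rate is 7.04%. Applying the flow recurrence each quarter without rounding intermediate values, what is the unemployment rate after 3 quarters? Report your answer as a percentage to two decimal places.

Unemployment rate after three quarters ≈ 11.72%.

With a fixed labor force, u_{t+1} = u_t + s·(1−u_t) − f·u_t = u_t·(1−s−f) + s.
Here 1−s−f = 0.781 and s = 0.035.
u_1 = 0.070400 × 0.781 + 0.035 = 0.089982.
u_2 = 0.089982 × 0.781 + 0.035 = 0.105276.
u_3 = 0.105276 × 0.781 + 0.035 = 0.117221.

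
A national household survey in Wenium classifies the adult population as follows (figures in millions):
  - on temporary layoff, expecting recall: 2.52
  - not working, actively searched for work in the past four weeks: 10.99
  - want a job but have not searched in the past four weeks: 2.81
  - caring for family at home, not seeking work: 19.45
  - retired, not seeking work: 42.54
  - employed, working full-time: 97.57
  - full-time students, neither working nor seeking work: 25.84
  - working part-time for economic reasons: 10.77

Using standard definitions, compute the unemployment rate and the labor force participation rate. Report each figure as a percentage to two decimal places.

Employed = 97.57 + 10.77 = 108.34 million (anyone who worked, including part-time for economic reasons, counts as employed).
Unemployed = 2.52 + 10.99 = 13.51 million (jobless and actively searching, or on temporary layoff).
Labor force = 108.34 + 13.51 = 121.85 million.
Not in labor force = 2.81 + 19.45 + 42.54 + 25.84 = 90.64 million (those not working and not actively searching are outside the labor force — including those who want a job but have given up searching).
Civilian working-age population = 121.85 + 90.64 = 212.49 million.
Unemployment rate = 13.51 / 121.85 = 11.09%.
Labor force participation rate = 121.85 / 212.49 = 57.34%.

Unemployment rate ≈ 11.09%; labor force participation rate ≈ 57.34%.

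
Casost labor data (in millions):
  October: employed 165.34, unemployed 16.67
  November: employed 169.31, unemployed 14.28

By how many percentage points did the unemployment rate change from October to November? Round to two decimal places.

October: labor force = 165.34 + 16.67 = 182.01; u = 16.67/182.01 = 9.16%.
November: labor force = 169.31 + 14.28 = 183.59; u = 14.28/183.59 = 7.78%.
Change = 7.78% − 9.16% = −1.38 pp.

The unemployment rate changed by −1.38 percentage points.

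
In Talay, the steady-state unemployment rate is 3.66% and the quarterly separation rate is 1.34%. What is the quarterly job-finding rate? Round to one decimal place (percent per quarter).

From u* = s/(s+f): f = s·(1−u)/u.
f = 1.34 × (1 − 0.0366) / 0.0366 = 1.2910 / 0.0366 ≈ 35.3% per quarter.

Job-finding rate ≈ 35.3% per quarter.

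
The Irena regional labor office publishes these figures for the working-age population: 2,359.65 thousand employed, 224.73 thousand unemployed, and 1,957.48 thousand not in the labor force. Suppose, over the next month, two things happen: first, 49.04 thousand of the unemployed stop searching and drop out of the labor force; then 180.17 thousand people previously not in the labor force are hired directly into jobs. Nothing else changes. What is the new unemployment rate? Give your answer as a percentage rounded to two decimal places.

Initially, labor force = 2,359.65 + 224.73 = 2,584.38 thousand, so u = 224.73/2,584.38 = 8.70%.
After the first change, unemployed and labor force both fall by 49.04 → E = 2,359.65, U = 175.69, labor force = 2,535.34 thousand.
After the second change, employed and labor force both rise by 180.17; unemployed unchanged → E = 2,539.82, U = 175.69, labor force = 2,715.51 thousand.
New unemployment rate = 175.69 / 2,715.51 = 6.47%.

New unemployment rate ≈ 6.47%.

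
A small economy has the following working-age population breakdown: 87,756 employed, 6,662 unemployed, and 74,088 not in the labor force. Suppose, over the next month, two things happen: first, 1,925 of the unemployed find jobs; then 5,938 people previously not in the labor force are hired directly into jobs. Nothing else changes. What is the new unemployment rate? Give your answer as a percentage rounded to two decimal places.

Initially, labor force = 87,756 + 6,662 = 94,418, so u = 6,662/94,418 = 7.06%.
After the first change, unemployed falls and employed rises by 1,925; labor force unchanged → E = 89,681, U = 4,737, labor force = 94,418.
After the second change, employed and labor force both rise by 5,938; unemployed unchanged → E = 95,619, U = 4,737, labor force = 100,356.
New unemployment rate = 4,737 / 100,356 = 4.72%.

New unemployment rate ≈ 4.72%.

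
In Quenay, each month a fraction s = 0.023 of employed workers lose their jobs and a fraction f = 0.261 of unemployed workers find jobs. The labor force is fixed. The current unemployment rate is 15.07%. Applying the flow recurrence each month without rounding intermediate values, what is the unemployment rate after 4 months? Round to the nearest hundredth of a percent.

Unemployment rate after four months ≈ 9.93%.

With a fixed labor force, u_{t+1} = u_t + s·(1−u_t) − f·u_t = u_t·(1−s−f) + s.
Here 1−s−f = 0.716 and s = 0.023.
u_1 = 0.150700 × 0.716 + 0.023 = 0.130901.
u_2 = 0.130901 × 0.716 + 0.023 = 0.116725.
u_3 = 0.116725 × 0.716 + 0.023 = 0.106575.
u_4 = 0.106575 × 0.716 + 0.023 = 0.099308.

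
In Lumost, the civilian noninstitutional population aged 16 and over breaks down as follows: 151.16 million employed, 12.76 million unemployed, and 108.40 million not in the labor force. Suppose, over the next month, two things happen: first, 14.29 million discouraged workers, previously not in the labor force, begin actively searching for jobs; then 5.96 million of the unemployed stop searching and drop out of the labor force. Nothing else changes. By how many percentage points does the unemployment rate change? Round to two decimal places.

The unemployment rate changes by +4.46 percentage points.

Initially, labor force = 151.16 + 12.76 = 163.92 million, so u = 12.76/163.92 = 7.78%.
After the first change, unemployed and labor force both rise by 14.29 → E = 151.16, U = 27.05, labor force = 178.21 million.
After the second change, unemployed and labor force both fall by 5.96 → E = 151.16, U = 21.09, labor force = 172.25 million.
New unemployment rate = 21.09 / 172.25 = 12.24%.
Change = 12.24% − 7.78% = +4.46 percentage points.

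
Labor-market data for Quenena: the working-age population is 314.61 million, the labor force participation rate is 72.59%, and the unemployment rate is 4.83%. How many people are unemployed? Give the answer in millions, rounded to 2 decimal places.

Labor force = 0.7259 × 314.61 = 228.38 million.
Unemployed = 0.0483 × 228.38 ≈ 11.03 million.

About 11.03 million are unemployed.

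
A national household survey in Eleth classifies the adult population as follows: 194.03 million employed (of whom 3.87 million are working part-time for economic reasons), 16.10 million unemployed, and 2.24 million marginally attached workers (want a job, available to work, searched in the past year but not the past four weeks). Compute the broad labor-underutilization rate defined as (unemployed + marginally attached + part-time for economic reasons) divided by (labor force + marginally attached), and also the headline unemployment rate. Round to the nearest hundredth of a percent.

Broad underutilization rate ≈ 10.46%; headline unemployment rate ≈ 7.66%.

Labor force = 194.03 + 16.10 = 210.13 million.
Numerator = 16.10 + 2.24 + 3.87 = 22.21 million.
Denominator = 210.13 + 2.24 = 212.37 million.
Broad rate = 22.21 / 212.37 = 10.46%.
Headline unemployment rate = 16.10 / 210.13 = 7.66%.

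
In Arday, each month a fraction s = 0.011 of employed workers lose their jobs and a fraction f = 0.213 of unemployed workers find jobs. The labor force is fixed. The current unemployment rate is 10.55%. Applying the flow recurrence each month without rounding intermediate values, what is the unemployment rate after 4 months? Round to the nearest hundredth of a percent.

Unemployment rate after four months ≈ 6.96%.

With a fixed labor force, u_{t+1} = u_t + s·(1−u_t) − f·u_t = u_t·(1−s−f) + s.
Here 1−s−f = 0.776 and s = 0.011.
u_1 = 0.105500 × 0.776 + 0.011 = 0.092868.
u_2 = 0.092868 × 0.776 + 0.011 = 0.083066.
u_3 = 0.083066 × 0.776 + 0.011 = 0.075459.
u_4 = 0.075459 × 0.776 + 0.011 = 0.069556.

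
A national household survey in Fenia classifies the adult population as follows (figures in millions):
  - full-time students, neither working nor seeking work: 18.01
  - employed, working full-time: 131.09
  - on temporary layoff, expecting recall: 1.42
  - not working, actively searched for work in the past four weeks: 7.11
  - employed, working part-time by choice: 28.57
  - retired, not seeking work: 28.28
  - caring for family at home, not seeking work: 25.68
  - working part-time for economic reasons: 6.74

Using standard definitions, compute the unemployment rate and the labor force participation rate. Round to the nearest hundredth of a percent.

Employed = 131.09 + 28.57 + 6.74 = 166.40 million (anyone who worked, including part-time for economic reasons, counts as employed).
Unemployed = 1.42 + 7.11 = 8.53 million (jobless and actively searching, or on temporary layoff).
Labor force = 166.40 + 8.53 = 174.93 million.
Not in labor force = 18.01 + 28.28 + 25.68 = 71.97 million (those not working and not actively searching are outside the labor force).
Civilian working-age population = 174.93 + 71.97 = 246.90 million.
Unemployment rate = 8.53 / 174.93 = 4.88%.
Labor force participation rate = 174.93 / 246.90 = 70.85%.

Unemployment rate ≈ 4.88%; labor force participation rate ≈ 70.85%.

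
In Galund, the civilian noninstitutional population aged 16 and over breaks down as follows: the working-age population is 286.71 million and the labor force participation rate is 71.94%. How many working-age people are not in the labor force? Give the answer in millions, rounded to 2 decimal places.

About 80.45 million are not in the labor force.

Share not in the labor force = 1 − 0.7194 = 0.2806.
Not in labor force = 0.2806 × 286.71 ≈ 80.45 million.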